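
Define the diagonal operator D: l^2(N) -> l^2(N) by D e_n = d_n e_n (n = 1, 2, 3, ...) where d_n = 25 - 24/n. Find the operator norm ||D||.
||D|| = 25

For a diagonal operator on l^2 with entries d_n, ||D|| = sup_n |d_n|. Here d_1 = 1, d_2 = 13, ..., and d_n = 25 - 24/n increases monotonically toward 25. All terms lie in [1, 25), so |d_n| = d_n and the supremum is the limit 25, which is not attained by any individual d_n. Hence ||D|| = 25.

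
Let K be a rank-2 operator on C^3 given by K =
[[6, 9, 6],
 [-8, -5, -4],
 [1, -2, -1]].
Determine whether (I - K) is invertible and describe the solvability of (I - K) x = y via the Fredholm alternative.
(I - K) is invertible (det(I - K) = 28 ≠ 0), so for every y in C^3 the equation (I - K) x = y has a unique solution.

K has rank 2 and factors as K = U V^T = u1 v1^T + u2 v2^T with u1 = (-3, 3, 0), v1 = (-3, -1, -1), u2 = (-3, 1, 1), v2 = (1, -2, -1) (multiplying out reproduces the displayed K). The nonzero eigenvalues of U V^T coincide with those of the 2 x 2 matrix G = V^T U = [[v1·u1, v1·u2], [v2·u1, v2·u2]] = [[6, 7], [-9, -6]], and by the Sylvester determinant identity det(I_3 - U V^T) = det(I_2 - V^T U) = det([[-5, -7], [9, 7]]) = (-5)(7) - (-7)(9) = 28. (Direct check: I - K =
[[-5, -9, -6],
 [8, 6, 4],
 [-1, 2, 2]]
has determinant 28.) The finite-dimensional Fredholm alternative says: either (I - K) is invertible, or ker(I - K) ≠ {0} and then range(I - K) = ker((I - K)^*)^⊥, with dim ker(I - K) = dim ker((I - K)^*). Since det(I - K) ≠ 0, 1 is not an eigenvalue of K and ker(I - K) = {0}, so we are in the first case: for every y there is a unique x = (I - K)^(-1) y. (Explicitly, by the Woodbury identity, (I - U V^T)^(-1) = I + U (I_2 - G)^(-1) V^T.)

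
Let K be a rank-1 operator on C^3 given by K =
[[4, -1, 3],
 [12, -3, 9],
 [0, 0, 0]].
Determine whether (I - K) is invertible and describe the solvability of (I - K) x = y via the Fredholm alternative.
(I - K) is singular (det(I - K) = 0, i.e. 1 ∈ sigma(K)). (I - K) x = y is solvable iff y ⊥ ker((I - K)^*) = span{(4, -1, 3)}, i.e. iff 4y_1 - y_2 + 3y_3 = 0. When solvable, the solutions are x = y + c·(1, 3, 0), c arbitrary (ker(I - K) = span{(1, 3, 0)}, dimension 1).

K has rank 1, so it is an outer product K = u v^T: every row of K is a multiple of one row vector. Reading off the entries, u = (1, 3, 0) and v = (4, -1, 3) (row i of K equals u_i·v^T). A rank-one matrix u v^T satisfies K u = u (v·u) and kills the (2)-dimensional subspace v^⊥, so its characteristic polynomial is lambda^2 (lambda - v·u) with v·u = tr K = 1. Hence the eigenvalues of I - K are 1 (multiplicity 2) and 1 - (1) = 0, so det(I - K) = 0. (Direct check: I - K =
[[-3, 1, -3],
 [-12, 4, -9],
 [0, 0, 1]]
has determinant 0.) So 1 is an eigenvalue of K and (I - K) is not invertible. The finite-dimensional Fredholm alternative says: either (I - K) is invertible, or ker(I - K) ≠ {0} and then range(I - K) = ker((I - K)^*)^⊥, with dim ker(I - K) = dim ker((I - K)^*). We are in the second case, so we need both kernels. Kernel of I - K: (I - K) u = u - u (v·u) = u - u = 0, so ker(I - K) = span{u} = span{(1, 3, 0)} (it is exactly 1-dimensional because rank(I - K) = 2). Kernel of the adjoint: K is real, so (I - K)^* = I - K^T = I - v u^T, and (I - v u^T) v = v - v (u·v) = 0; hence ker((I - K)^*) = span{v} = span{(4, -1, 3)}. Therefore (I - K) x = y is solvable iff <y, v> = 0, i.e. iff 4y_1 - y_2 + 3y_3 = 0. When this holds, K y = u (v·y) = 0, so (I - K) y = y and x = y is a particular solution; the full solution set is the line x = y + c·u = y + c·(1, 3, 0), c ∈ C.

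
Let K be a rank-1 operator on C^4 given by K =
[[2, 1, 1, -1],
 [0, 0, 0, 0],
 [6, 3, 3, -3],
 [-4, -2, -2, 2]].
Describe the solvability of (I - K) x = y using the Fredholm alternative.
(I - K) is invertible (det(I - K) = -6 ≠ 0), so for every y in C^4 the equation (I - K) x = y has a unique solution.

K has rank 1, so it is an outer product K = u v^T: every row of K is a multiple of one row vector. Reading off the entries, u = (1, 0, 3, -2) and v = (2, 1, 1, -1) (row i of K equals u_i·v^T). A rank-one matrix u v^T satisfies K u = u (v·u) and kills the (3)-dimensional subspace v^⊥, so its characteristic polynomial is lambda^3 (lambda - v·u) with v·u = tr K = 7. Hence the eigenvalues of I - K are 1 (multiplicity 3) and 1 - (7) = -6, so det(I - K) = -6. (Direct check: I - K =
[[-1, -1, -1, 1],
 [0, 1, 0, 0],
 [-6, -3, -2, 3],
 [4, 2, 2, -1]]
has determinant -6.) The finite-dimensional Fredholm alternative says: either (I - K) is invertible, or ker(I - K) ≠ {0} and then range(I - K) = ker((I - K)^*)^⊥, with dim ker(I - K) = dim ker((I - K)^*). Since det(I - K) ≠ 0, 1 is not an eigenvalue of K and ker(I - K) = {0}, so we are in the first case: for every y there is a unique x = (I - K)^(-1) y. Explicitly, by the Sherman–Morrison formula, (I - u v^T)^(-1) = I + u v^T/(1 - v·u), i.e. (I - K)^(-1) = I + K/(-6).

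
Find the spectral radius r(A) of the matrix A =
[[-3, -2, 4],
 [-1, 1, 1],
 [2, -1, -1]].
r(A) = (4 + sqrt(40))/2 ≈ 5.1623

The eigenvalues of A are the roots of its characteristic polynomial. With M = A (coefficients from the trace, the sum of principal 2x2 minors, and det A):
  p(λ) = det(λ I - M) = λ^3 + 3λ^2 - 10λ + 6.
By the rational root theorem any rational root is an integer divisor of 6. Testing λ = 1: p(1) = 1 + 3 - 10 + 6 = 0, so λ = 1 is a root. Dividing out (λ - 1) leaves p(λ) = (λ - 1)(λ^2 + 4λ - 6). For λ^2 + 4λ - 6 the discriminant is 40. It is nonnegative but not a perfect square, so the roots are real and irrational: λ = (-4 ± sqrt(40))/2 ≈ 1.1623, -5.1623.
Thus the eigenvalues (to 4 decimals) are 1.1623 (modulus 1.1623); -5.1623 (modulus 5.1623); 1 (modulus 1). The spectral radius is the largest modulus: r(A) = (4 + sqrt(40))/2 ≈ 5.1623. (Cross-check: r(A) ≤ ||A||_2 ≈ 5.7197; equality holds whenever A is normal, though it can also hold for some non-normal A.)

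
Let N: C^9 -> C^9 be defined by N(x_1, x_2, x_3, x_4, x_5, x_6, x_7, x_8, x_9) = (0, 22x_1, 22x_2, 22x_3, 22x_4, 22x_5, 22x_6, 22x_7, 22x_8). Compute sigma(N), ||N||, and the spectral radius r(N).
sigma(N) = {0}; ||N|| = 22; r(N) = 0. (N is nilpotent with N^9 = 0.)

On C^9, N is a strictly lower-triangular matrix with 22 on the subdiagonal and zeros elsewhere, so its characteristic polynomial is lambda^9 and every eigenvalue is 0: sigma(N) = {0}. For the operator norm, N e_i = 22e_{i+1} for i = 1, ..., 8 and N e_9 = 0, so the singular values of N are 22 (with multiplicity 8) and 0; hence ||N|| = 22. The spectral radius r(N) = max|lambda| = 0. Note ||N|| > r(N) — characteristic of non-normal nilpotent operators. Indeed N^9 = 0.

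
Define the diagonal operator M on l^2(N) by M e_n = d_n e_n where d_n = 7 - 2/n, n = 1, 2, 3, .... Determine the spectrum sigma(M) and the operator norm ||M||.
sigma(M) = {7 - 2/n : n ≥ 1} ∪ {7}; ||M|| = 7

A bounded diagonal operator on l^2 with diagonal entries d_n has spectrum equal to the closure of {d_n : n ≥ 1}: every d_n is an eigenvalue (with eigenvector e_n), so {d_n} ⊂ sigma(M); the spectrum is closed, so its closure is too; and for lambda not in the closure, (M - lambda I) has bounded inverse (the diagonal entries 1/(d_n - lambda) are bounded). For our sequence d_n = 7 - 2/n, n = 1, 2, 3, ...:
  - {d_n} = {7 - 2/n : n ≥ 1}; the only limit point is 7
  - closure = {7 - 2/n : n ≥ 1} ∪ {7}
For the norm: a diagonal operator has ||M|| = sup_n |d_n|. Here d_n = 7 - 2/n increases monotonically from d_1 = 5 toward 7, with all terms in [5, 7); so sup_n |d_n| = 7 (the supremum is the limit, not attained). So ||M|| = 7.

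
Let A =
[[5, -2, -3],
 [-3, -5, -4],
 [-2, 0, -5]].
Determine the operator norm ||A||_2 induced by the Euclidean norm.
||A||_2 ≈ 8.3583 (= sqrt(largest eigenvalue of A^T A))

||A||_2 = sigma_max(A) = sqrt(lambda_max(A^T A)). Form the symmetric matrix M = A^T A =
[[38, 5, 7],
 [5, 29, 26],
 [7, 26, 50]].
Its characteristic polynomial (trace, sum of principal 2x2 minors, determinant of M give the coefficients) is
  p(λ) = det(λ I - M) = λ^3 - 117λ^2 + 3702λ - 28561.
No integer candidate from the rational root theorem (±divisors of 28561) is a root, so the roots are irrational. The cubic discriminant is Δ = 2338242417 > 0, so there are three distinct real roots. p(11) = -665 and p(12) = 743 have opposite signs, so a root lies in (11, 12); Newton's method refines it to λ ≈ 11.4577. p(35) = 559 and p(36) = -265 have opposite signs, so a root lies in (35, 36); Newton's method refines it to λ ≈ 35.6811. p(69) = -1651 and p(70) = 279 have opposite signs, so a root lies in (69, 70); Newton's method refines it to λ ≈ 69.8611. Check (Vieta): the three roots sum to 117, matching tr M = 117.
So the eigenvalues of A^T A are ≈ 11.4577, 35.6811, 69.8611 (all ≥ 0, as they must be for A^T A). The largest is λ_max ≈ 69.8611, hence ||A||_2 = sqrt(λ_max) ≈ 8.3583.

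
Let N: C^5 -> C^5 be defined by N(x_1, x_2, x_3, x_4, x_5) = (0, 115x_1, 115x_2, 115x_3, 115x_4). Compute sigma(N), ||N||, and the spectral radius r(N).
sigma(N) = {0}; ||N|| = 115; r(N) = 0. (N is nilpotent with N^5 = 0.)

On C^5, N is a strictly lower-triangular matrix with 115 on the subdiagonal and zeros elsewhere, so its characteristic polynomial is lambda^5 and every eigenvalue is 0: sigma(N) = {0}. For the operator norm, N e_i = 115e_{i+1} for i = 1, ..., 4 and N e_5 = 0, so the singular values of N are 115 (with multiplicity 4) and 0; hence ||N|| = 115. The spectral radius r(N) = max|lambda| = 0. Note ||N|| > r(N) — characteristic of non-normal nilpotent operators. Indeed N^5 = 0.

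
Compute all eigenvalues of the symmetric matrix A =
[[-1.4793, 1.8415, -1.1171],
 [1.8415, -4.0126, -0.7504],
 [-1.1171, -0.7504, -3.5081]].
sigma(A) ≈ {-5, -4, 0}

A is real symmetric, so its spectrum consists of real eigenvalues. Expanding the characteristic polynomial of the displayed matrix gives
  det(λ I - A) = p(λ) = λ^3 + (9)λ^2 + (20)λ + (0).
Solving p(λ) = 0 yields eigenvalues ≈ -5, -4, 0. (A is shown rounded to 4 decimals, so these recover the underlying integer eigenvalues to within that precision.)
Verification: the trace of A = -9 equals the sum of eigenvalues -9, and det(A) ≈ 0.0006 matches the eigenvalue product 0.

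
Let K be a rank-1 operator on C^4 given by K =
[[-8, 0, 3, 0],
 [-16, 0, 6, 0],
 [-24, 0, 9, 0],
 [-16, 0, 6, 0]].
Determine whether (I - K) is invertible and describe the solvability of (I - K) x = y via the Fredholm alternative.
(I - K) is singular (det(I - K) = 0, i.e. 1 ∈ sigma(K)). (I - K) x = y is solvable iff y ⊥ ker((I - K)^*) = span{(-8, 0, 3, 0)}, i.e. iff -8y_1 + 3y_3 = 0. When solvable, the solutions are x = y + c·(1, 2, 3, 2), c arbitrary (ker(I - K) = span{(1, 2, 3, 2)}, dimension 1).

K has rank 1, so it is an outer product K = u v^T: every row of K is a multiple of one row vector. Reading off the entries, u = (1, 2, 3, 2) and v = (-8, 0, 3, 0) (row i of K equals u_i·v^T). A rank-one matrix u v^T satisfies K u = u (v·u) and kills the (3)-dimensional subspace v^⊥, so its characteristic polynomial is lambda^3 (lambda - v·u) with v·u = tr K = 1. Hence the eigenvalues of I - K are 1 (multiplicity 3) and 1 - (1) = 0, so det(I - K) = 0. (Direct check: I - K =
[[9, 0, -3, 0],
 [16, 1, -6, 0],
 [24, 0, -8, 0],
 [16, 0, -6, 1]]
has determinant 0.) So 1 is an eigenvalue of K and (I - K) is not invertible. The finite-dimensional Fredholm alternative says: either (I - K) is invertible, or ker(I - K) ≠ {0} and then range(I - K) = ker((I - K)^*)^⊥, with dim ker(I - K) = dim ker((I - K)^*). We are in the second case, so we need both kernels. Kernel of I - K: (I - K) u = u - u (v·u) = u - u = 0, so ker(I - K) = span{u} = span{(1, 2, 3, 2)} (it is exactly 1-dimensional because rank(I - K) = 3). Kernel of the adjoint: K is real, so (I - K)^* = I - K^T = I - v u^T, and (I - v u^T) v = v - v (u·v) = 0; hence ker((I - K)^*) = span{v} = span{(-8, 0, 3, 0)}. Therefore (I - K) x = y is solvable iff <y, v> = 0, i.e. iff -8y_1 + 3y_3 = 0. When this holds, K y = u (v·y) = 0, so (I - K) y = y and x = y is a particular solution; the full solution set is the line x = y + c·u = y + c·(1, 2, 3, 2), c ∈ C.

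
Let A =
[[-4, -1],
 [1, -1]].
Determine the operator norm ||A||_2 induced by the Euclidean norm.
||A||_2 = sqrt((19 + sqrt(261))/2) ≈ 4.1926 (= sqrt(largest eigenvalue of A^T A))

||A||_2 = sigma_max(A) = sqrt(lambda_max(A^T A)). Form the symmetric matrix M = A^T A =
[[17, 3],
 [3, 2]].
Its characteristic polynomial (trace, determinant of M give the coefficients) is
  p(λ) = det(λ I - M) = λ^2 - 19λ + 25.
For λ^2 - 19λ + 25 the discriminant is 261. It is nonnegative but not a perfect square, so the roots are real and irrational: λ = (19 ± sqrt(261))/2 ≈ 17.5777, 1.4223.
So the eigenvalues of A^T A are ≈ 1.4223, 17.5777 (all ≥ 0, as they must be for A^T A). The largest is λ_max = (19 + sqrt(261))/2 ≈ 17.5777, hence ||A||_2 = sqrt(λ_max) = sqrt((19 + sqrt(261))/2) ≈ 4.1926.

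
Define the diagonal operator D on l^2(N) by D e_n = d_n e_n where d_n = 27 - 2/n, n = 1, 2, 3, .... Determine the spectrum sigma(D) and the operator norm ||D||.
sigma(D) = {27 - 2/n : n ≥ 1} ∪ {27}; ||D|| = 27

A bounded diagonal operator on l^2 with diagonal entries d_n has spectrum equal to the closure of {d_n : n ≥ 1}: every d_n is an eigenvalue (with eigenvector e_n), so {d_n} ⊂ sigma(D); the spectrum is closed, so its closure is too; and for lambda not in the closure, (D - lambda I) has bounded inverse (the diagonal entries 1/(d_n - lambda) are bounded). For our sequence d_n = 27 - 2/n, n = 1, 2, 3, ...:
  - {d_n} = {27 - 2/n : n ≥ 1}; the only limit point is 27
  - closure = {27 - 2/n : n ≥ 1} ∪ {27}
For the norm: a diagonal operator has ||D|| = sup_n |d_n|. Here d_n = 27 - 2/n increases monotonically from d_1 = 25 toward 27, with all terms in [25, 27); so sup_n |d_n| = 27 (the supremum is the limit, not attained). So ||D|| = 27.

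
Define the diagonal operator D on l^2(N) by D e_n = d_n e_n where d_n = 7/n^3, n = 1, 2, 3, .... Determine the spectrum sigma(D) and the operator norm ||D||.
sigma(D) = {7/n^3 : n ≥ 1} ∪ {0}; ||D|| = 7

A bounded diagonal operator on l^2 with diagonal entries d_n has spectrum equal to the closure of {d_n : n ≥ 1}: every d_n is an eigenvalue (with eigenvector e_n), so {d_n} ⊂ sigma(D); the spectrum is closed, so its closure is too; and for lambda not in the closure, (D - lambda I) has bounded inverse (the diagonal entries 1/(d_n - lambda) are bounded). For our sequence d_n = 7/n^3, n = 1, 2, 3, ...:
  - {d_n} = {7/n^3 : n ≥ 1}; the only limit point is 0
  - closure = {7/n^3 : n ≥ 1} ∪ {0}
For the norm: a diagonal operator has ||D|| = sup_n |d_n|. Here d_n = 7/n^3 is positive and decreasing, so sup_n |d_n| = d_1 = 7. So ||D|| = 7.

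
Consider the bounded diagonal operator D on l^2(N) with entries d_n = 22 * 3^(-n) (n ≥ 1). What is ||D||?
||D|| = 22/3 (attained at n = 1)

For D diagonal, ||D|| = sup_n |d_n|. The sequence d_n = 22 * 3^(-n) is positive and strictly decreasing (ratio 3^(-1) < 1), so the supremum is d_1 = 22/3. Hence ||D|| = 22/3.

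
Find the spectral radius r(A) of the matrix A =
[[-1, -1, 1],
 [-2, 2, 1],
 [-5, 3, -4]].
r(A) ≈ 3.1735

The eigenvalues of A are the roots of its characteristic polynomial. With M = A (coefficients from the trace, the sum of principal 2x2 minors, and det A):
  p(λ) = det(λ I - M) = λ^3 + 3λ^2 - 6λ - 28.
No integer candidate from the rational root theorem (±divisors of 28) is a root, so the roots are irrational. The cubic discriminant is Δ = -7884 < 0, so there is one real root and a complex-conjugate pair. p(2) = -20 and p(3) = 8 have opposite signs, so a root lies in (2, 3); Newton's method refines it to λ ≈ 2.7803. Dividing out (λ - (2.7803)) leaves approximately λ^2 + 5.7803λ + 10.0709. For λ^2 + 5.7803λ + 10.0709 the discriminant is -6.8718. It is negative, so the remaining roots are the complex-conjugate pair λ ≈ -2.8901 ± 1.3107i. Their product equals the constant term, so |λ|^2 ≈ 10.0709 and |λ| ≈ 3.1735.
Thus the eigenvalues (to 4 decimals) are 2.7803 (modulus 2.7803); -2.8901 ± 1.3107i (modulus 3.1735). The spectral radius is the largest modulus: r(A) ≈ 3.1735. (Cross-check: r(A) ≤ ||A||_2 ≈ 7.3013; equality holds whenever A is normal, though it can also hold for some non-normal A.)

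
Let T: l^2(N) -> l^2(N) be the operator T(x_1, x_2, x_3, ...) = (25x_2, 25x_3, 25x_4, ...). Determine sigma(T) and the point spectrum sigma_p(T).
sigma(T) = closed disk {z in C : |z| ≤ 25}; sigma_p(T) = open disk {z in C : |z| < 25}

Note T = 25·V where V is the unit left shift (V x)_k = x_{k+1}; so sigma(T) = 25·sigma(V) and ||T|| = 25||V||. ||T x||^2 = 625sum_{k≥2} |x_k|^2 ≤ 625||x||^2, with equality on {x : x_1 = 0}, so ||T|| = 25. For any lambda with |lambda| < 25, set r = lambda/25 (|r| < 1); the vector x = (1, r, r^2, ...) is in l^2 and satisfies T x = 25(r, r^2, ...) = lambda x, so lambda is an eigenvalue. On the boundary |lambda| = 25 the geometric series diverges, so no l^2 eigenvector exists, but these lambda lie in the approximate point spectrum. Hence sigma(T) is the closed disk of radius 25 and sigma_p(T) is the open disk.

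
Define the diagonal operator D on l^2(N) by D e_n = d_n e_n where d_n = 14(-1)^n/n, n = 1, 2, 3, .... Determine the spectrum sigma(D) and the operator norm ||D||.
sigma(D) = {14(-1)^n/n : n ≥ 1} ∪ {0}; ||D|| = 14

A bounded diagonal operator on l^2 with diagonal entries d_n has spectrum equal to the closure of {d_n : n ≥ 1}: every d_n is an eigenvalue (with eigenvector e_n), so {d_n} ⊂ sigma(D); the spectrum is closed, so its closure is too; and for lambda not in the closure, (D - lambda I) has bounded inverse (the diagonal entries 1/(d_n - lambda) are bounded). For our sequence d_n = 14(-1)^n/n, n = 1, 2, 3, ...:
  - {d_n} = {14(-1)^n/n : n ≥ 1}; the only limit point is 0
  - closure = {14(-1)^n/n : n ≥ 1} ∪ {0}
For the norm: a diagonal operator has ||D|| = sup_n |d_n|. Here |d_n| = 14/n is decreasing, so sup_n |d_n| = |d_1| = 14. So ||D|| = 14.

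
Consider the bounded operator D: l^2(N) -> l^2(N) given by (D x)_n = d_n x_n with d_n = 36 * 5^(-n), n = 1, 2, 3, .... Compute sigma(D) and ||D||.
sigma(D) = {36 * 5^(-n) : n ≥ 1} ∪ {0}; ||D|| = 36/5

A bounded diagonal operator on l^2 with diagonal entries d_n has spectrum equal to the closure of {d_n : n ≥ 1}: every d_n is an eigenvalue (with eigenvector e_n), so {d_n} ⊂ sigma(D); the spectrum is closed, so its closure is too; and for lambda not in the closure, (D - lambda I) has bounded inverse (the diagonal entries 1/(d_n - lambda) are bounded). For our sequence d_n = 36 * 5^(-n), n = 1, 2, 3, ...:
  - {d_n} = {36 * 5^(-n) : n ≥ 1}; the only limit point is 0
  - closure = {36 * 5^(-n) : n ≥ 1} ∪ {0}
For the norm: a diagonal operator has ||D|| = sup_n |d_n|. Here d_n = 36 * 5^(-n) is positive and decreasing, so sup_n |d_n| = d_1 = 36/5. So ||D|| = 36/5.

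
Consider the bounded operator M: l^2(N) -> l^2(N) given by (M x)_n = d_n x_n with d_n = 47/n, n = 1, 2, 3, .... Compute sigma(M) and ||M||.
sigma(M) = {47/n : n ≥ 1} ∪ {0}; ||M|| = 47

A bounded diagonal operator on l^2 with diagonal entries d_n has spectrum equal to the closure of {d_n : n ≥ 1}: every d_n is an eigenvalue (with eigenvector e_n), so {d_n} ⊂ sigma(M); the spectrum is closed, so its closure is too; and for lambda not in the closure, (M - lambda I) has bounded inverse (the diagonal entries 1/(d_n - lambda) are bounded). For our sequence d_n = 47/n, n = 1, 2, 3, ...:
  - {d_n} = {47/n : n ≥ 1}; the only limit point is 0
  - closure = {47/n : n ≥ 1} ∪ {0}
For the norm: a diagonal operator has ||M|| = sup_n |d_n|. Here d_n = 47/n is positive and decreasing, so sup_n |d_n| = d_1 = 47. So ||M|| = 47.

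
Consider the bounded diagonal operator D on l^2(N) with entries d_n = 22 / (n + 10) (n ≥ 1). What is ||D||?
||D|| = 2 (attained at n = 1)

For D diagonal, ||D|| = sup_n |d_n| = sup_n 22/(n + 10). This is positive and strictly decreasing in n, so the supremum is attained at n = 1: d_1 = 22/(1 + 10) = 2. Hence ||D|| = 2.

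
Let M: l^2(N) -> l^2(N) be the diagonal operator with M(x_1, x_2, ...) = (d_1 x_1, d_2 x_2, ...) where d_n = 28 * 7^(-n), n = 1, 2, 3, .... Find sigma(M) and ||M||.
sigma(M) = {28 * 7^(-n) : n ≥ 1} ∪ {0}; ||M|| = 4

A bounded diagonal operator on l^2 with diagonal entries d_n has spectrum equal to the closure of {d_n : n ≥ 1}: every d_n is an eigenvalue (with eigenvector e_n), so {d_n} ⊂ sigma(M); the spectrum is closed, so its closure is too; and for lambda not in the closure, (M - lambda I) has bounded inverse (the diagonal entries 1/(d_n - lambda) are bounded). For our sequence d_n = 28 * 7^(-n), n = 1, 2, 3, ...:
  - {d_n} = {28 * 7^(-n) : n ≥ 1}; the only limit point is 0
  - closure = {28 * 7^(-n) : n ≥ 1} ∪ {0}
For the norm: a diagonal operator has ||M|| = sup_n |d_n|. Here d_n = 28 * 7^(-n) is positive and decreasing, so sup_n |d_n| = d_1 = 28/7 = 4. So ||M|| = 4.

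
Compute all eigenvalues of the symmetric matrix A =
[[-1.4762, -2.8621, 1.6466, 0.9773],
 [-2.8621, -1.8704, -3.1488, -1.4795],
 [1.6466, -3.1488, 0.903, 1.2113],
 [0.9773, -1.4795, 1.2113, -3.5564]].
sigma(A) ≈ {-5, -4, -2, 5}

A is real symmetric, so its spectrum consists of real eigenvalues. Expanding the characteristic polynomial of the displayed matrix gives
  det(λ I - A) = p(λ) = λ^4 + (6)λ^3 + (-17)λ^2 + (-149.9974)λ + (-199.9957).
Solving p(λ) = 0 yields eigenvalues ≈ -5, -4, -2, 5. (A is shown rounded to 4 decimals, so these recover the underlying integer eigenvalues to within that precision.)
Verification: the trace of A = -6 equals the sum of eigenvalues -6, and det(A) ≈ -199.9957 matches the eigenvalue product -200.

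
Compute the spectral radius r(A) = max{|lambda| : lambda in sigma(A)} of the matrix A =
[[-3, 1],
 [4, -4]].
r(A) = (7 + sqrt(17))/2 ≈ 5.5616

The eigenvalues of A are the roots of its characteristic polynomial. With M = A (coefficients from the trace and determinant):
  p(λ) = det(λ I - M) = λ^2 + 7λ + 8.
For λ^2 + 7λ + 8 the discriminant is 17. It is nonnegative but not a perfect square, so the roots are real and irrational: λ = (-7 ± sqrt(17))/2 ≈ -1.4384, -5.5616.
Thus the eigenvalues (to 4 decimals) are -1.4384 (modulus 1.4384); -5.5616 (modulus 5.5616). The spectral radius is the largest modulus: r(A) = (7 + sqrt(17))/2 ≈ 5.5616. (Cross-check: r(A) ≤ ||A||_2 ≈ 6.3574; equality holds whenever A is normal, though it can also hold for some non-normal A.)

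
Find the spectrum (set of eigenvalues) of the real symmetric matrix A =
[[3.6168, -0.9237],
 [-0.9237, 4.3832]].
sigma(A) ≈ {3, 5}

A is real symmetric, so its spectrum consists of real eigenvalues. Expanding the characteristic polynomial of the displayed matrix gives
  det(λ I - A) = p(λ) = λ^2 + (-8)λ + (15).
Solving p(λ) = 0 yields eigenvalues ≈ 3, 5. (A is shown rounded to 4 decimals, so these recover the underlying integer eigenvalues to within that precision.)
Verification: the trace of A = 8 equals the sum of eigenvalues 8, and det(A) ≈ 14.9999 matches the eigenvalue product 15.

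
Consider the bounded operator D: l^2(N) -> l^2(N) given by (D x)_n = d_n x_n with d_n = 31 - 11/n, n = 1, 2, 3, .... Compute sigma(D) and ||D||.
sigma(D) = {31 - 11/n : n ≥ 1} ∪ {31}; ||D|| = 31

A bounded diagonal operator on l^2 with diagonal entries d_n has spectrum equal to the closure of {d_n : n ≥ 1}: every d_n is an eigenvalue (with eigenvector e_n), so {d_n} ⊂ sigma(D); the spectrum is closed, so its closure is too; and for lambda not in the closure, (D - lambda I) has bounded inverse (the diagonal entries 1/(d_n - lambda) are bounded). For our sequence d_n = 31 - 11/n, n = 1, 2, 3, ...:
  - {d_n} = {31 - 11/n : n ≥ 1}; the only limit point is 31
  - closure = {31 - 11/n : n ≥ 1} ∪ {31}
For the norm: a diagonal operator has ||D|| = sup_n |d_n|. Here d_n = 31 - 11/n increases monotonically from d_1 = 20 toward 31, with all terms in [20, 31); so sup_n |d_n| = 31 (the supremum is the limit, not attained). So ||D|| = 31.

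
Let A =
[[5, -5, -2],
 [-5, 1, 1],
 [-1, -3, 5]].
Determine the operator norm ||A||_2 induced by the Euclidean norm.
||A||_2 ≈ 8.6951 (= sqrt(largest eigenvalue of A^T A))

||A||_2 = sigma_max(A) = sqrt(lambda_max(A^T A)). Form the symmetric matrix M = A^T A =
[[51, -27, -20],
 [-27, 35, -4],
 [-20, -4, 30]].
Its characteristic polynomial (trace, sum of principal 2x2 minors, determinant of M give the coefficients) is
  p(λ) = det(λ I - M) = λ^3 - 116λ^2 + 3220λ - 12544.
No integer candidate from the rational root theorem (±divisors of 12544) is a root, so the roots are irrational. The cubic discriminant is Δ = 7742006272 > 0, so there are three distinct real roots. p(4) = -1456 and p(5) = 781 have opposite signs, so a root lies in (4, 5); Newton's method refines it to λ ≈ 4.6403. p(35) = 931 and p(36) = -304 have opposite signs, so a root lies in (35, 36); Newton's method refines it to λ ≈ 35.7552. p(75) = -1669 and p(76) = 1136 have opposite signs, so a root lies in (75, 76); Newton's method refines it to λ ≈ 75.6044. Check (Vieta): the three roots sum to 116, matching tr M = 116.
So the eigenvalues of A^T A are ≈ 4.6403, 35.7552, 75.6044 (all ≥ 0, as they must be for A^T A). The largest is λ_max ≈ 75.6044, hence ||A||_2 = sqrt(λ_max) ≈ 8.6951.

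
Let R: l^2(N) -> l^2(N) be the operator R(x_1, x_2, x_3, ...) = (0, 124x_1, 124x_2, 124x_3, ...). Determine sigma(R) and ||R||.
sigma(R) = closed disk {z in C : |z| ≤ 124}; ||R|| = 124

Note R = 124·U where U is the unit right shift (U x)_k = x_{k-1} (with x_0 := 0); so ||R|| = 124||U|| and sigma(R) = 124·sigma(U). ||R x||^2 = sum_{k≥1} |124x_k|^2 = 15376||x||^2, so ||R|| = 124 and sigma(R) ⊂ {|z| ≤ 124}. For any |lambda| < 124, the equation (R - lambda I) x = 0 forces x_1 = 0, then 124x_k = lambda x_{k+1} ⇒ x = 0, so R has no eigenvalues. But (R - lambda I) is not surjective for |lambda| < 124: solving (R - lambda I) x = e_1 would require x_n proportional to (lambda/124)^(-n), which is not in l^2. So every |lambda| < 124 lies in the residual spectrum. The boundary |lambda| = 124 is in the approximate point spectrum (the spectrum is closed). Hence sigma(R) is the closed disk of radius 124.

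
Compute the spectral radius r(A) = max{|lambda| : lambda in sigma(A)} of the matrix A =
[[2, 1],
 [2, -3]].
r(A) = (1 + sqrt(33))/2 ≈ 3.3723

The eigenvalues of A are the roots of its characteristic polynomial. With M = A (coefficients from the trace and determinant):
  p(λ) = det(λ I - M) = λ^2 + λ - 8.
For λ^2 + λ - 8 the discriminant is 33. It is nonnegative but not a perfect square, so the roots are real and irrational: λ = (-1 ± sqrt(33))/2 ≈ 2.3723, -3.3723.
Thus the eigenvalues (to 4 decimals) are 2.3723 (modulus 2.3723); -3.3723 (modulus 3.3723). The spectral radius is the largest modulus: r(A) = (1 + sqrt(33))/2 ≈ 3.3723. (Cross-check: r(A) ≤ ||A||_2 ≈ 3.6226; equality holds whenever A is normal, though it can also hold for some non-normal A.)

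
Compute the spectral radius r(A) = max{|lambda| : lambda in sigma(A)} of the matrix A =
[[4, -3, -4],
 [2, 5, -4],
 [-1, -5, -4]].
r(A) ≈ 5.8781

The eigenvalues of A are the roots of its characteristic polynomial. With M = A (coefficients from the trace, the sum of principal 2x2 minors, and det A):
  p(λ) = det(λ I - M) = λ^3 - 5λ^2 - 34λ + 176.
No integer candidate from the rational root theorem (±divisors of 176) is a root, so the roots are irrational. The cubic discriminant is Δ = -23676 < 0, so there is one real root and a complex-conjugate pair. p(-6) = -16 and p(-5) = 96 have opposite signs, so a root lies in (-6, -5); Newton's method refines it to λ ≈ -5.8781. Dividing out (λ - (-5.8781)) leaves approximately λ^2 - 10.8781λ + 29.9419. For λ^2 - 10.8781λ + 29.9419 the discriminant is -1.4353. It is negative, so the remaining roots are the complex-conjugate pair λ ≈ 5.439 ± 0.599i. Their product equals the constant term, so |λ|^2 ≈ 29.9419 and |λ| ≈ 5.4719.
Thus the eigenvalues (to 4 decimals) are -5.8781 (modulus 5.8781); 5.439 ± 0.599i (modulus 5.4719). The spectral radius is the largest modulus: r(A) ≈ 5.8781. (Cross-check: r(A) ≤ ||A||_2 ≈ 8.284; equality holds whenever A is normal, though it can also hold for some non-normal A.)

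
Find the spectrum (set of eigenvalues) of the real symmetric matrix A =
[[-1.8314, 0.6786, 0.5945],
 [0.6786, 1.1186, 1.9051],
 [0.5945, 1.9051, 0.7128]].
sigma(A) ≈ {-2, -1, 3}

A is real symmetric, so its spectrum consists of real eigenvalues. Expanding the characteristic polynomial of the displayed matrix gives
  det(λ I - A) = p(λ) = λ^3 + (0)λ^2 + (-7)λ + (-6).
Solving p(λ) = 0 yields eigenvalues ≈ -2, -1, 3. (A is shown rounded to 4 decimals, so these recover the underlying integer eigenvalues to within that precision.)
Verification: the trace of A = 0 equals the sum of eigenvalues 0, and det(A) ≈ 6.0002 matches the eigenvalue product 6.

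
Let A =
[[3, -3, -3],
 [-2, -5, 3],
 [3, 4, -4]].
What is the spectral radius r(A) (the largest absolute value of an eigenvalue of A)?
r(A) = 8

The eigenvalues of A are the roots of its characteristic polynomial. With M = A (coefficients from the trace, the sum of principal 2x2 minors, and det A):
  p(λ) = det(λ I - M) = λ^3 + 6λ^2 - 16λ.
The constant term is 0, so λ = 0 is a root. Dividing out λ leaves p(λ) = λ(λ^2 + 6λ - 16). For λ^2 + 6λ - 16 the discriminant is 100. It is a perfect square (10^2), so the roots are rational: λ = (-6 ± 10)/2 = 2, -8.
Thus the eigenvalues (to 4 decimals) are 2 (modulus 2); -8 (modulus 8); 0 (modulus 0). The spectral radius is the largest modulus: r(A) = 8. (Cross-check: r(A) ≤ ||A||_2 ≈ 8.852; equality holds whenever A is normal, though it can also hold for some non-normal A.)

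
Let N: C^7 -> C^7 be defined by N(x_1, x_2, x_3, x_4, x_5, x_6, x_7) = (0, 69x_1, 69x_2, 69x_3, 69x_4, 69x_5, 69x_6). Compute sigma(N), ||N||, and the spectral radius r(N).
sigma(N) = {0}; ||N|| = 69; r(N) = 0. (N is nilpotent with N^7 = 0.)

On C^7, N is a strictly lower-triangular matrix with 69 on the subdiagonal and zeros elsewhere, so its characteristic polynomial is lambda^7 and every eigenvalue is 0: sigma(N) = {0}. For the operator norm, N e_i = 69e_{i+1} for i = 1, ..., 6 and N e_7 = 0, so the singular values of N are 69 (with multiplicity 6) and 0; hence ||N|| = 69. The spectral radius r(N) = max|lambda| = 0. Note ||N|| > r(N) — characteristic of non-normal nilpotent operators. Indeed N^7 = 0.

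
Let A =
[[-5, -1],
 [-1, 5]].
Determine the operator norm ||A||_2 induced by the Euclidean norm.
||A||_2 = sqrt(26) ≈ 5.099 (= sqrt(largest eigenvalue of A^T A))

||A||_2 = sigma_max(A) = sqrt(lambda_max(A^T A)). Form the symmetric matrix M = A^T A =
[[26, 0],
 [0, 26]].
Its characteristic polynomial (trace, determinant of M give the coefficients) is
  p(λ) = det(λ I - M) = λ^2 - 52λ + 676.
For λ^2 - 52λ + 676 the discriminant is 0. It is a perfect square (0^2), so the roots are rational: λ = (52 ± 0)/2 = 26, 26.
So the eigenvalues of A^T A are ≈ 26, 26 (all ≥ 0, as they must be for A^T A). The largest is λ_max = 26, hence ||A||_2 = sqrt(λ_max) = sqrt(26) ≈ 5.099.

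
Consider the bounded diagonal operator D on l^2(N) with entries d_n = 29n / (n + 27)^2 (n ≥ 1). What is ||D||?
||D|| = 29/108 (attained at n = 27)

For D diagonal, ||D|| = sup_n |d_n|. Treat f(x) = 29x / (x + 27)^2 for real x > 0. By the quotient rule, f'(x) = 29(27 - x)/(x + 27)^3, which is positive for x < 27 and negative for x > 27. So f has a unique maximum at x = 27, and since 27 is a positive integer, the supremum over n ≥ 1 is attained at n = 27: d_27 = 29·27/(27 + 27)^2 = 29·27/2916 = 29/108. Hence ||D|| = 29/108.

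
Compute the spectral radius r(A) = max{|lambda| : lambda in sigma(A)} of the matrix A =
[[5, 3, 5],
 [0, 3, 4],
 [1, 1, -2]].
r(A) ≈ 6.2417

The eigenvalues of A are the roots of its characteristic polynomial. With M = A (coefficients from the trace, the sum of principal 2x2 minors, and det A):
  p(λ) = det(λ I - M) = λ^3 - 6λ^2 - 10λ + 53.
No integer candidate from the rational root theorem (±divisors of 53) is a root, so the roots are irrational. The cubic discriminant is Δ = 34789 > 0, so there are three distinct real roots. p(-4) = -67 and p(-3) = 2 have opposite signs, so a root lies in (-4, -3); Newton's method refines it to λ ≈ -3.0373. p(2) = 17 and p(3) = -4 have opposite signs, so a root lies in (2, 3); Newton's method refines it to λ ≈ 2.7956. p(6) = -7 and p(7) = 32 have opposite signs, so a root lies in (6, 7); Newton's method refines it to λ ≈ 6.2417. Check (Vieta): the three roots sum to 6, matching tr M = 6.
Thus the eigenvalues (to 4 decimals) are -3.0373 (modulus 3.0373); 2.7956 (modulus 2.7956); 6.2417 (modulus 6.2417). The spectral radius is the largest modulus: r(A) ≈ 6.2417. (Cross-check: r(A) ≤ ||A||_2 ≈ 8.7104; equality holds whenever A is normal, though it can also hold for some non-normal A.)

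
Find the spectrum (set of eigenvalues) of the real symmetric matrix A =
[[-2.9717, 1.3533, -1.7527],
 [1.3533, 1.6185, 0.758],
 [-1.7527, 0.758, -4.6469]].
sigma(A) ≈ {-6, -2, 2}

A is real symmetric, so its spectrum consists of real eigenvalues. Expanding the characteristic polynomial of the displayed matrix gives
  det(λ I - A) = p(λ) = λ^3 + (6)λ^2 + (-4)λ + (-24).
Solving p(λ) = 0 yields eigenvalues ≈ -6, -2, 2. (A is shown rounded to 4 decimals, so these recover the underlying integer eigenvalues to within that precision.)
Verification: the trace of A = -6 equals the sum of eigenvalues -6, and det(A) ≈ 24.0002 matches the eigenvalue product 24.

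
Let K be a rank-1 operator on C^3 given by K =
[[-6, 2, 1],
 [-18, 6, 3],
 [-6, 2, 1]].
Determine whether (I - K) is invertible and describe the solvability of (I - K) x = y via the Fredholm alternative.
(I - K) is singular (det(I - K) = 0, i.e. 1 ∈ sigma(K)). (I - K) x = y is solvable iff y ⊥ ker((I - K)^*) = span{(-6, 2, 1)}, i.e. iff -6y_1 + 2y_2 + y_3 = 0. When solvable, the solutions are x = y + c·(1, 3, 1), c arbitrary (ker(I - K) = span{(1, 3, 1)}, dimension 1).

K has rank 1, so it is an outer product K = u v^T: every row of K is a multiple of one row vector. Reading off the entries, u = (1, 3, 1) and v = (-6, 2, 1) (row i of K equals u_i·v^T). A rank-one matrix u v^T satisfies K u = u (v·u) and kills the (2)-dimensional subspace v^⊥, so its characteristic polynomial is lambda^2 (lambda - v·u) with v·u = tr K = 1. Hence the eigenvalues of I - K are 1 (multiplicity 2) and 1 - (1) = 0, so det(I - K) = 0. (Direct check: I - K =
[[7, -2, -1],
 [18, -5, -3],
 [6, -2, 0]]
has determinant 0.) So 1 is an eigenvalue of K and (I - K) is not invertible. The finite-dimensional Fredholm alternative says: either (I - K) is invertible, or ker(I - K) ≠ {0} and then range(I - K) = ker((I - K)^*)^⊥, with dim ker(I - K) = dim ker((I - K)^*). We are in the second case, so we need both kernels. Kernel of I - K: (I - K) u = u - u (v·u) = u - u = 0, so ker(I - K) = span{u} = span{(1, 3, 1)} (it is exactly 1-dimensional because rank(I - K) = 2). Kernel of the adjoint: K is real, so (I - K)^* = I - K^T = I - v u^T, and (I - v u^T) v = v - v (u·v) = 0; hence ker((I - K)^*) = span{v} = span{(-6, 2, 1)}. Therefore (I - K) x = y is solvable iff <y, v> = 0, i.e. iff -6y_1 + 2y_2 + y_3 = 0. When this holds, K y = u (v·y) = 0, so (I - K) y = y and x = y is a particular solution; the full solution set is the line x = y + c·u = y + c·(1, 3, 1), c ∈ C.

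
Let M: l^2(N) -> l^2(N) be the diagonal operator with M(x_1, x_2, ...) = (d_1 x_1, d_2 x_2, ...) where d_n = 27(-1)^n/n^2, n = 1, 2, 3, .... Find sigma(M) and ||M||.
sigma(M) = {27(-1)^n/n^2 : n ≥ 1} ∪ {0}; ||M|| = 27

A bounded diagonal operator on l^2 with diagonal entries d_n has spectrum equal to the closure of {d_n : n ≥ 1}: every d_n is an eigenvalue (with eigenvector e_n), so {d_n} ⊂ sigma(M); the spectrum is closed, so its closure is too; and for lambda not in the closure, (M - lambda I) has bounded inverse (the diagonal entries 1/(d_n - lambda) are bounded). For our sequence d_n = 27(-1)^n/n^2, n = 1, 2, 3, ...:
  - {d_n} = {27(-1)^n/n^2 : n ≥ 1}; the only limit point is 0
  - closure = {27(-1)^n/n^2 : n ≥ 1} ∪ {0}
For the norm: a diagonal operator has ||M|| = sup_n |d_n|. Here |d_n| = 27/n^2 is decreasing, so sup_n |d_n| = |d_1| = 27. So ||M|| = 27.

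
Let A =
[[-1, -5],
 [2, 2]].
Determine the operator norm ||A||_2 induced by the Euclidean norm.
||A||_2 = sqrt(32) ≈ 5.6569 (= sqrt(largest eigenvalue of A^T A))

||A||_2 = sigma_max(A) = sqrt(lambda_max(A^T A)). Form the symmetric matrix M = A^T A =
[[5, 9],
 [9, 29]].
Its characteristic polynomial (trace, determinant of M give the coefficients) is
  p(λ) = det(λ I - M) = λ^2 - 34λ + 64.
For λ^2 - 34λ + 64 the discriminant is 900. It is a perfect square (30^2), so the roots are rational: λ = (34 ± 30)/2 = 32, 2.
So the eigenvalues of A^T A are ≈ 2, 32 (all ≥ 0, as they must be for A^T A). The largest is λ_max = 32, hence ||A||_2 = sqrt(λ_max) = sqrt(32) ≈ 5.6569.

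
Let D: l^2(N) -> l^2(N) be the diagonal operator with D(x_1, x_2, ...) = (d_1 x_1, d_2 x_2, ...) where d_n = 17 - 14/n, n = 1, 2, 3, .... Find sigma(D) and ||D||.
sigma(D) = {17 - 14/n : n ≥ 1} ∪ {17}; ||D|| = 17

A bounded diagonal operator on l^2 with diagonal entries d_n has spectrum equal to the closure of {d_n : n ≥ 1}: every d_n is an eigenvalue (with eigenvector e_n), so {d_n} ⊂ sigma(D); the spectrum is closed, so its closure is too; and for lambda not in the closure, (D - lambda I) has bounded inverse (the diagonal entries 1/(d_n - lambda) are bounded). For our sequence d_n = 17 - 14/n, n = 1, 2, 3, ...:
  - {d_n} = {17 - 14/n : n ≥ 1}; the only limit point is 17
  - closure = {17 - 14/n : n ≥ 1} ∪ {17}
For the norm: a diagonal operator has ||D|| = sup_n |d_n|. Here d_n = 17 - 14/n increases monotonically from d_1 = 3 toward 17, with all terms in [3, 17); so sup_n |d_n| = 17 (the supremum is the limit, not attained). So ||D|| = 17.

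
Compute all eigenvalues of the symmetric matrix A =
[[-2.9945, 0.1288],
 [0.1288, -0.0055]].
sigma(A) ≈ {-3, 0}

A is real symmetric, so its spectrum consists of real eigenvalues. Expanding the characteristic polynomial of the displayed matrix gives
  det(λ I - A) = p(λ) = λ^2 + (3)λ + (0).
Solving p(λ) = 0 yields eigenvalues ≈ -3, 0. (A is shown rounded to 4 decimals, so these recover the underlying integer eigenvalues to within that precision.)
Verification: the trace of A = -3 equals the sum of eigenvalues -3, and det(A) ≈ -0.0001 matches the eigenvalue product 0.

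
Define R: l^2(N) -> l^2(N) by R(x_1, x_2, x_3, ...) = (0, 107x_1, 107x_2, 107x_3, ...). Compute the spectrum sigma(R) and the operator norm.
sigma(R) = closed disk {z in C : |z| ≤ 107}; ||R|| = 107

Note R = 107·U where U is the unit right shift (U x)_k = x_{k-1} (with x_0 := 0); so ||R|| = 107||U|| and sigma(R) = 107·sigma(U). ||R x||^2 = sum_{k≥1} |107x_k|^2 = 11449||x||^2, so ||R|| = 107 and sigma(R) ⊂ {|z| ≤ 107}. For any |lambda| < 107, the equation (R - lambda I) x = 0 forces x_1 = 0, then 107x_k = lambda x_{k+1} ⇒ x = 0, so R has no eigenvalues. But (R - lambda I) is not surjective for |lambda| < 107: solving (R - lambda I) x = e_1 would require x_n proportional to (lambda/107)^(-n), which is not in l^2. So every |lambda| < 107 lies in the residual spectrum. The boundary |lambda| = 107 is in the approximate point spectrum (the spectrum is closed). Hence sigma(R) is the closed disk of radius 107.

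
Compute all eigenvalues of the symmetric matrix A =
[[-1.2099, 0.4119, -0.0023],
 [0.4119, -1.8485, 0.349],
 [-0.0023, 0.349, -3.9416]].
sigma(A) ≈ {-4, -2, -1}

A is real symmetric, so its spectrum consists of real eigenvalues. Expanding the characteristic polynomial of the displayed matrix gives
  det(λ I - A) = p(λ) = λ^3 + (7)λ^2 + (14)λ + (8).
Solving p(λ) = 0 yields eigenvalues ≈ -4, -2, -1. (A is shown rounded to 4 decimals, so these recover the underlying integer eigenvalues to within that precision.)
Verification: the trace of A = -7 equals the sum of eigenvalues -7, and det(A) ≈ -7.9999 matches the eigenvalue product -8.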